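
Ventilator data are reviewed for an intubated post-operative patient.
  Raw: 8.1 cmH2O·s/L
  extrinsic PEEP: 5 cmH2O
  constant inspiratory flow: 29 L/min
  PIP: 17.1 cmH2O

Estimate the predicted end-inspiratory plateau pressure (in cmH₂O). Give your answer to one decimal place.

Flow: 29 L/min ÷ 60 = 0.4833 L/s.
Pplat = PIP − Raw × flow = 17.1 − 8.1 × 0.4833 = 17.1 − 3.915 = 13.185 cmH2O.

13.2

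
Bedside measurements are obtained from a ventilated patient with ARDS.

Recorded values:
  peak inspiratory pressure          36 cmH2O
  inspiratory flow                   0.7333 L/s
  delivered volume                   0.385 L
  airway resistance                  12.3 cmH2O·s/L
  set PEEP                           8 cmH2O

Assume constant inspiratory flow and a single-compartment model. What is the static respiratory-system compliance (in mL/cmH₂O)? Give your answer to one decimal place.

Equation of motion (constant flow): PIP = Vt/C + R·V̇ + PEEP.
Vt/C = PIP − R·V̇ − PEEP = 36 − 12.3×0.7333 − 8 = 36 − 9.02 − 8 = 18.98 cmH2O.
C = Vt / 18.98 = 385 / 18.98 = 20.285 mL/cmH2O.

20.3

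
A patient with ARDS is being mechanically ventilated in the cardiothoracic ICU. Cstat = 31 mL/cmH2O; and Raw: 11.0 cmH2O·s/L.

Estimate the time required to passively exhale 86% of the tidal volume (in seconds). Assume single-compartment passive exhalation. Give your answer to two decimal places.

0.67

τ = R × C = 11.0 × 31 mL/cmH2O = 11.0 × 0.031 L/cmH2O = 0.341 s.
Exhaled fraction f = 1 − e^(−t/τ) → t = −τ·ln(1 − f) = −0.341·ln(0.14) = 0.6704 s.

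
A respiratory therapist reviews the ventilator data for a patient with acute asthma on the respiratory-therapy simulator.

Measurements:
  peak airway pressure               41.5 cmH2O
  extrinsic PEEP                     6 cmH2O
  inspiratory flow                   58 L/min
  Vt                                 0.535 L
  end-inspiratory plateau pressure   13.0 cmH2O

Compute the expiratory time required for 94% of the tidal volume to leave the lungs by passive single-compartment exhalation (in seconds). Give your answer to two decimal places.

6.34

Flow: 58 L/min ÷ 60 = 0.9667 L/s.
R = (PIP − Pplat)/V̇ = (41.5 − 13.0) / 0.9667 = 28.5/0.9667 = 29.482 cmH2O·s/L.
C = Vt/(Pplat − PEEP) = 535.0 / (13.0 − 6) = 535.0/7.0 = 76.429 mL/cmH2O.
τ = R × C = 29.482 × 0.07643 L/cmH2O = 2.253 s.
t = −τ·ln(1 − 0.94) = −2.253·ln(0.06) = 6.339 s.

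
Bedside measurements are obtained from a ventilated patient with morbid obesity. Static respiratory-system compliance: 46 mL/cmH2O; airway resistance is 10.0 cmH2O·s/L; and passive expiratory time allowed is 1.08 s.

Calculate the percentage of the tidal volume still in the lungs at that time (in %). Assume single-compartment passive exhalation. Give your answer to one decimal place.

τ = R × C = 10.0 × 46 mL/cmH2O = 10.0 × 0.046 L/cmH2O = 0.46 s.
Passive exhalation: V(t)/V₀ = e^(−t/τ) = e^(−1.08/0.46) = 0.09558.
Fraction remaining = 0.09558 → 9.558%.

9.6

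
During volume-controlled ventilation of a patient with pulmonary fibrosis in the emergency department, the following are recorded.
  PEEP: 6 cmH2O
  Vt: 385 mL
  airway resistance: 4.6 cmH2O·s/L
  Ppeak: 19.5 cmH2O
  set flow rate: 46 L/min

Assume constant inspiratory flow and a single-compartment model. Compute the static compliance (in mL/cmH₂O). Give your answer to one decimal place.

38.6

Flow: 46 L/min ÷ 60 = 0.7667 L/s.
Equation of motion (constant flow): PIP = Vt/C + R·V̇ + PEEP.
Vt/C = PIP − R·V̇ − PEEP = 19.5 − 4.6×0.7667 − 6 = 19.5 − 3.527 − 6 = 9.973 cmH2O.
C = Vt / 9.973 = 385 / 9.973 = 38.604 mL/cmH2O.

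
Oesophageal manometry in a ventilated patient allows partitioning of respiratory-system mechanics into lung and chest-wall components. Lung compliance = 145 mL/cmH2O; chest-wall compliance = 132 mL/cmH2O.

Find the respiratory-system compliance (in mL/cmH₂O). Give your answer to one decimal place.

Lung and chest wall are elastances in series: 1/Crs = 1/CL + 1/Ccw.
1/Crs = 1/145 + 1/132 = 0.01447.
Crs = 69.109 mL/cmH2O.

69.1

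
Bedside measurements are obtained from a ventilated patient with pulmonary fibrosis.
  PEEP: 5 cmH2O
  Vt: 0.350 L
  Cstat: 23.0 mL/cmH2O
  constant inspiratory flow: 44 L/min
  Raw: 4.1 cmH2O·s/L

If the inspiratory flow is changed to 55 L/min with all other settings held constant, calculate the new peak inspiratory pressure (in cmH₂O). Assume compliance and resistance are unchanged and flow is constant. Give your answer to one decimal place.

Flow: 44 L/min ÷ 60 = 0.7333 L/s.
New flow: 55 L/min ÷ 60 = 0.9167 L/s.
PIP = Vt/C + R·V̇ + PEEP (constant-flow equation of motion).
Only the resistive term changes: ΔPIP = R × ΔV̇ = 4.1 × (0.9167 − 0.7333) = 4.1 × 0.1834 = 0.7519 cmH2O.
Original PIP = 350/23.0 + 4.1×0.7333 + 5 = 23.224 cmH2O; new PIP = 23.224 + (0.7519) = 23.976 cmH2O.

24.0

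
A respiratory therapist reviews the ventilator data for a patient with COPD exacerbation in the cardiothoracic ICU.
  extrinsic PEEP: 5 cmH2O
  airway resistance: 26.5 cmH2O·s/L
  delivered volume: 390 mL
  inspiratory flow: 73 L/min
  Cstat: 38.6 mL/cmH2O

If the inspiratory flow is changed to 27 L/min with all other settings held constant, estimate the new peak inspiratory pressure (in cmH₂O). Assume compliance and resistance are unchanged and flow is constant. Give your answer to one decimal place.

Flow: 73 L/min ÷ 60 = 1.2167 L/s.
New flow: 27 L/min ÷ 60 = 0.45 L/s.
PIP = Vt/C + R·V̇ + PEEP (constant-flow equation of motion).
Only the resistive term changes: ΔPIP = R × ΔV̇ = 26.5 × (0.45 − 1.2167) = 26.5 × -0.7667 = -20.318 cmH2O.
Original PIP = 390/38.6 + 26.5×1.2167 + 5 = 47.346 cmH2O; new PIP = 47.346 + (-20.318) = 27.028 cmH2O.

27.0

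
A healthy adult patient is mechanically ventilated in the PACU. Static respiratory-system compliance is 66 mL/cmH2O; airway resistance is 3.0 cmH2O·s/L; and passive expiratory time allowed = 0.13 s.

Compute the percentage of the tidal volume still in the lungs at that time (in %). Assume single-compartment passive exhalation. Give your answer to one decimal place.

51.9

τ = R × C = 3.0 × 66 mL/cmH2O = 3.0 × 0.066 L/cmH2O = 0.198 s.
Passive exhalation: V(t)/V₀ = e^(−t/τ) = e^(−0.13/0.198) = 0.5186.
Fraction remaining = 0.5186 → 51.86%.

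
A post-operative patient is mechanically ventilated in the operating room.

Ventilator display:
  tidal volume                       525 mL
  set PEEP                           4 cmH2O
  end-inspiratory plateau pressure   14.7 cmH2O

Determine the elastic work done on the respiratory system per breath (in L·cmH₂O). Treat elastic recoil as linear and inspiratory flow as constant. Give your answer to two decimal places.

Elastic work ≈ ½ × (Pplat − PEEP) × Vt = 0.5 × (14.7 − 4) × 0.525 L = 0.5 × 10.7 × 0.525 = 2.809 L·cmH2O.

2.81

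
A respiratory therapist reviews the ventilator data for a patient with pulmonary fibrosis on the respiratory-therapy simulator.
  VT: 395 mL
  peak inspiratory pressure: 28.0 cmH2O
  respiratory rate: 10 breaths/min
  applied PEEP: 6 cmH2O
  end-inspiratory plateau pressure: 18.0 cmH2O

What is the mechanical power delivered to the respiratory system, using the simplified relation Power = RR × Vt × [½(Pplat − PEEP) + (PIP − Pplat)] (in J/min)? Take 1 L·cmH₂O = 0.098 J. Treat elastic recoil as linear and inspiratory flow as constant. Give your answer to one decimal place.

6.2

Per-breath work = Vt × [½(Pplat−PEEP) + (PIP−Pplat)] = 0.395 × [0.5×12.0 + 10.0] = 0.395 × 16.0 = 6.32 L·cmH2O.
Power = 10 × 6.32 = 63.2 L·cmH2O/min.
× 0.098 J/(L·cmH2O) → 6.194 J/min.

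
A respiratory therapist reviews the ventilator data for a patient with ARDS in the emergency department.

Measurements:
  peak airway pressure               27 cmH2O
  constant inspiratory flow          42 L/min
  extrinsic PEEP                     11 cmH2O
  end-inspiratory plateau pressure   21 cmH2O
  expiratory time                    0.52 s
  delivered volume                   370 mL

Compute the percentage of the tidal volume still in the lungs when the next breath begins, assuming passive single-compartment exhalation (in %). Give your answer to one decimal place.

Flow: 42 L/min ÷ 60 = 0.7 L/s.
R = (PIP − Pplat)/V̇ = (27 − 21) / 0.7 = 6.0/0.7 = 8.571 cmH2O·s/L.
C = Vt/(Pplat − PEEP) = 370.0 / (21 − 11) = 370.0/10.0 = 37.0 mL/cmH2O.
τ = R × C = 8.571 × 0.037 L/cmH2O = 0.3171 s.
Fraction remaining at end-expiration = e^(−Te/τ) = e^(−0.52/0.3171) = 0.194 → 19.4%.

19.4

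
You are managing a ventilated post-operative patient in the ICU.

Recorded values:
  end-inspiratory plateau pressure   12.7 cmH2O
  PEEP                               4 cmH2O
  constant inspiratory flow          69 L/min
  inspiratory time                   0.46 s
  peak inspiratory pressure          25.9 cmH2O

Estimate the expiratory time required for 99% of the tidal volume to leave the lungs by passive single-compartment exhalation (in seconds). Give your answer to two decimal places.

3.21

Flow: 69 L/min ÷ 60 = 1.15 L/s.
Vt = flow × Ti = 1.15 L/s × 0.46 s × 1000 mL/L = 529.0 mL.
R = (PIP − Pplat)/V̇ = (25.9 − 12.7) / 1.15 = 13.2/1.15 = 11.478 cmH2O·s/L.
C = Vt/(Pplat − PEEP) = 529.0 / (12.7 − 4) = 529.0/8.7 = 60.805 mL/cmH2O.
τ = R × C = 11.478 × 0.06081 L/cmH2O = 0.698 s.
t = −τ·ln(1 − 0.99) = −0.698·ln(0.01) = 3.214 s.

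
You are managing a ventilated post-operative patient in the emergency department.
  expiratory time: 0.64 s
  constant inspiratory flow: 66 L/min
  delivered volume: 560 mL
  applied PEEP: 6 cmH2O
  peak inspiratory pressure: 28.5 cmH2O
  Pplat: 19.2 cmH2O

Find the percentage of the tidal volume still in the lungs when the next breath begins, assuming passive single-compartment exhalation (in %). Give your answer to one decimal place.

Flow: 66 L/min ÷ 60 = 1.1 L/s.
R = (PIP − Pplat)/V̇ = (28.5 − 19.2) / 1.1 = 9.3/1.1 = 8.455 cmH2O·s/L.
C = Vt/(Pplat − PEEP) = 560.0 / (19.2 − 6) = 560.0/13.2 = 42.424 mL/cmH2O.
τ = R × C = 8.455 × 0.04242 L/cmH2O = 0.3587 s.
Fraction remaining at end-expiration = e^(−Te/τ) = e^(−0.64/0.3587) = 0.1679 → 16.79%.

16.8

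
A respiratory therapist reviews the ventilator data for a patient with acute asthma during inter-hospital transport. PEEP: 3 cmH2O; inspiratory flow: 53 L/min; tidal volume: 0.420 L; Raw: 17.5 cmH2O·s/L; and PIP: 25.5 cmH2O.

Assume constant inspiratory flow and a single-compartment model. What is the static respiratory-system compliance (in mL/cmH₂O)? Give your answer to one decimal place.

59.6

Flow: 53 L/min ÷ 60 = 0.8833 L/s.
Equation of motion (constant flow): PIP = Vt/C + R·V̇ + PEEP.
Vt/C = PIP − R·V̇ − PEEP = 25.5 − 17.5×0.8833 − 3 = 25.5 − 15.458 − 3 = 7.042 cmH2O.
C = Vt / 7.042 = 420 / 7.042 = 59.642 mL/cmH2O.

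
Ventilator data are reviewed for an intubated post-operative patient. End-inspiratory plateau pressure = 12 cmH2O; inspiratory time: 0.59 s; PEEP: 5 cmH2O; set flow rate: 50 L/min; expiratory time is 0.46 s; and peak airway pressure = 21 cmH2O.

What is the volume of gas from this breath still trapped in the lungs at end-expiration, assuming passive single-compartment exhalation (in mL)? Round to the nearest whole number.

Flow: 50 L/min ÷ 60 = 0.8333 L/s.
Vt = flow × Ti = 0.8333 L/s × 0.59 s × 1000 mL/L = 491.65 mL.
R = (PIP − Pplat)/V̇ = (21 − 12) / 0.8333 = 9.0/0.8333 = 10.8 cmH2O·s/L.
C = Vt/(Pplat − PEEP) = 491.65 / (12 − 5) = 491.65/7.0 = 70.236 mL/cmH2O.
τ = R × C = 10.8 × 0.07024 L/cmH2O = 0.7586 s.
Fraction remaining = e^(−Te/τ) = e^(−0.46/0.7586) = 0.5453.
Trapped volume = 491.65 × 0.5453 = 268.1 mL.

268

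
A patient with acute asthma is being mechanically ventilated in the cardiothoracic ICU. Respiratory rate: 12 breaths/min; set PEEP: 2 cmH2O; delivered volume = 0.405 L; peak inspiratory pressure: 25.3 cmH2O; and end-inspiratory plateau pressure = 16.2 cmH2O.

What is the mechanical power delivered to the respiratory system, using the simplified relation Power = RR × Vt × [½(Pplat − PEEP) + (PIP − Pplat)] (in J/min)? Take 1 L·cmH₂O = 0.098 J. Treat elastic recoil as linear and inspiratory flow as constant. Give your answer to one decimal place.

Per-breath work = Vt × [½(Pplat−PEEP) + (PIP−Pplat)] = 0.405 × [0.5×14.2 + 9.1] = 0.405 × 16.2 = 6.561 L·cmH2O.
Power = 12 × 6.561 = 78.732 L·cmH2O/min.
× 0.098 J/(L·cmH2O) → 7.716 J/min.

7.7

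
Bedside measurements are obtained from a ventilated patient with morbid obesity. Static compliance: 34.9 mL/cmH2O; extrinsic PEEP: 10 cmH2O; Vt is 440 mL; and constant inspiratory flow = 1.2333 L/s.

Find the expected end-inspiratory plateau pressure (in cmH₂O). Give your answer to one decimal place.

22.6

Pplat = PEEP + Vt / Cstat = 10 + 440 / 34.9 = 10 + 12.607 = 22.607 cmH2O.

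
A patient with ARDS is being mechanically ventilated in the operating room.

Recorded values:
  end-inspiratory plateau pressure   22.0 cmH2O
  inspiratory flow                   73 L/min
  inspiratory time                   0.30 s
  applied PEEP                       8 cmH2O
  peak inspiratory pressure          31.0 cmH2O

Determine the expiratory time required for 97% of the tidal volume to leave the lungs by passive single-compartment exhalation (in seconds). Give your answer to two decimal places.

0.68

Flow: 73 L/min ÷ 60 = 1.2167 L/s.
Vt = flow × Ti = 1.2167 L/s × 0.30 s × 1000 mL/L = 365.01 mL.
R = (PIP − Pplat)/V̇ = (31.0 − 22.0) / 1.2167 = 9.0/1.2167 = 7.397 cmH2O·s/L.
C = Vt/(Pplat − PEEP) = 365.01 / (22.0 − 8) = 365.01/14.0 = 26.072 mL/cmH2O.
τ = R × C = 7.397 × 0.02607 L/cmH2O = 0.1928 s.
t = −τ·ln(1 − 0.97) = −0.1928·ln(0.03) = 0.6761 s.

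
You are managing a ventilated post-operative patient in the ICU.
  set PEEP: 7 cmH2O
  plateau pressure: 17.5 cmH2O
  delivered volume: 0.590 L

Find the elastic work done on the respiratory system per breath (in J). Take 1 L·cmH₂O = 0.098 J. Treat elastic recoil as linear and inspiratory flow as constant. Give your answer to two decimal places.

0.30

Elastic work ≈ ½ × (Pplat − PEEP) × Vt = 0.5 × (17.5 − 7) × 0.590 L = 0.5 × 10.5 × 0.590 = 3.098 L·cmH2O.
× 0.098 J/(L·cmH2O) → 0.3036 J.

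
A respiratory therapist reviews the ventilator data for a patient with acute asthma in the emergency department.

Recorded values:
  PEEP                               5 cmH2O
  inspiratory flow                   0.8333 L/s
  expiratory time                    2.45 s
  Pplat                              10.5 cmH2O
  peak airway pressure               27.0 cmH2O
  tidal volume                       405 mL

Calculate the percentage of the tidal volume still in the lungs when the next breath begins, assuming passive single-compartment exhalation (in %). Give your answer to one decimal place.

R = (PIP − Pplat)/V̇ = (27.0 − 10.5) / 0.8333 = 16.5/0.8333 = 19.801 cmH2O·s/L.
C = Vt/(Pplat − PEEP) = 405.0 / (10.5 − 5) = 405.0/5.5 = 73.636 mL/cmH2O.
τ = R × C = 19.801 × 0.07364 L/cmH2O = 1.458 s.
Fraction remaining at end-expiration = e^(−Te/τ) = e^(−2.45/1.458) = 0.1863 → 18.63%.

18.6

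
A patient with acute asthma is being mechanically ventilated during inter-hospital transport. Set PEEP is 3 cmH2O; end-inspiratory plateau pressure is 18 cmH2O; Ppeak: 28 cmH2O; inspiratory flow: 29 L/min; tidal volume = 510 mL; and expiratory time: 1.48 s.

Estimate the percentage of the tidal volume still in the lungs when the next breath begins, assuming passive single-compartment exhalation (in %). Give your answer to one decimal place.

12.2

Flow: 29 L/min ÷ 60 = 0.4833 L/s.
R = (PIP − Pplat)/V̇ = (28 − 18) / 0.4833 = 10.0/0.4833 = 20.691 cmH2O·s/L.
C = Vt/(Pplat − PEEP) = 510.0 / (18 − 3) = 510.0/15.0 = 34.0 mL/cmH2O.
τ = R × C = 20.691 × 0.034 L/cmH2O = 0.7035 s.
Fraction remaining at end-expiration = e^(−Te/τ) = e^(−1.48/0.7035) = 0.122 → 12.2%.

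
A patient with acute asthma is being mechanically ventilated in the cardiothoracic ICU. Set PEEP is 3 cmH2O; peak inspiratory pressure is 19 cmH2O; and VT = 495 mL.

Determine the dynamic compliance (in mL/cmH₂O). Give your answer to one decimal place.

Dynamic compliance = Vt / (PIP − PEEP) = 495 / (19 − 3) = 495 / 16.0 = 30.938 mL/cmH2O.

30.9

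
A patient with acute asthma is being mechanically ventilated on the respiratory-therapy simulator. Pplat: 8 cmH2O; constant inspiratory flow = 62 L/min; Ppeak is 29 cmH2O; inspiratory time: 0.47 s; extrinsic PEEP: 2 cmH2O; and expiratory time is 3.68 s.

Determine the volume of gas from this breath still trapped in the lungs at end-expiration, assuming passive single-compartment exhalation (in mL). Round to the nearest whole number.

Flow: 62 L/min ÷ 60 = 1.0333 L/s.
Vt = flow × Ti = 1.0333 L/s × 0.47 s × 1000 mL/L = 485.65 mL.
R = (PIP − Pplat)/V̇ = (29 − 8) / 1.0333 = 21.0/1.0333 = 20.323 cmH2O·s/L.
C = Vt/(Pplat − PEEP) = 485.65 / (8 − 2) = 485.65/6.0 = 80.942 mL/cmH2O.
τ = R × C = 20.323 × 0.08094 L/cmH2O = 1.645 s.
Fraction remaining = e^(−Te/τ) = e^(−3.68/1.645) = 0.1068.
Trapped volume = 485.65 × 0.1068 = 51.867 mL.

52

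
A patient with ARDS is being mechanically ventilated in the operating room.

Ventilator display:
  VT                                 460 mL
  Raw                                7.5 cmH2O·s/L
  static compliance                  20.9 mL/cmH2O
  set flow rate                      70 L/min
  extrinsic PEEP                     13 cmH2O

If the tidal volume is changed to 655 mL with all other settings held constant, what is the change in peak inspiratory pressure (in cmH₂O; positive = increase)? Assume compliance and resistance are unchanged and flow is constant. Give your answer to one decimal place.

PIP = Vt/C + R·V̇ + PEEP (constant-flow equation of motion).
Only the elastic term changes: ΔPIP = ΔVt / C = (655 − 460) / 20.9 = 9.33 cmH2O.

9.3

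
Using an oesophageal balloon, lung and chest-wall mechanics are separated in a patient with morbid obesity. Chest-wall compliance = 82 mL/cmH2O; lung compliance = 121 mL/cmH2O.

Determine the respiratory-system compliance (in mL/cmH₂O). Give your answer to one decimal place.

48.9

Lung and chest wall are elastances in series: 1/Crs = 1/CL + 1/Ccw.
1/Crs = 1/121 + 1/82 = 0.02046.
Crs = 48.876 mL/cmH2O.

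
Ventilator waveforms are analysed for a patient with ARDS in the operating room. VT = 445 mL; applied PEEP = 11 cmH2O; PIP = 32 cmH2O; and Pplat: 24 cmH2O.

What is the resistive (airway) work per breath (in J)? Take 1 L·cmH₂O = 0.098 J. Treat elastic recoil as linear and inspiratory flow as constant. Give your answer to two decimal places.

With constant inspiratory flow the resistive pressure is constant at PIP − Pplat = 32 − 24 = 8.0 cmH2O, so resistive work = 8.0 × 0.445 = 3.56 L·cmH2O.
× 0.098 J/(L·cmH2O) → 0.3489 J.

0.35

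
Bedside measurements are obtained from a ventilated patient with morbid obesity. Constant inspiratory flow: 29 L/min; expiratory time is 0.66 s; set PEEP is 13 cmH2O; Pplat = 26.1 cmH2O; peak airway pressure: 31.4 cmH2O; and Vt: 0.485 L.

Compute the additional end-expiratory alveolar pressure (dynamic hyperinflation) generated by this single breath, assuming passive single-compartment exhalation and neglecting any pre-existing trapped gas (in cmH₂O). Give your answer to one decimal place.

2.6

Flow: 29 L/min ÷ 60 = 0.4833 L/s.
R = (PIP − Pplat)/V̇ = (31.4 − 26.1) / 0.4833 = 5.3/0.4833 = 10.966 cmH2O·s/L.
C = Vt/(Pplat − PEEP) = 485.0 / (26.1 − 13) = 485.0/13.1 = 37.023 mL/cmH2O.
τ = R × C = 10.966 × 0.03702 L/cmH2O = 0.406 s.
Fraction remaining = e^(−Te/τ) = e^(−0.66/0.406) = 0.1968; trapped volume = 485.0 × 0.1968 = 95.448 mL.
Additional alveolar pressure from trapping ≈ V_trapped / C = 95.448 / 37.023 = 2.578 cmH2O.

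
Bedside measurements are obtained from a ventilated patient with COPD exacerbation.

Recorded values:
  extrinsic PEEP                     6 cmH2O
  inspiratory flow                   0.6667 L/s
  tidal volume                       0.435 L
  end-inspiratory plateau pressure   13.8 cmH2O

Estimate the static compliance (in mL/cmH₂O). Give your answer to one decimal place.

Cstat = Vt / (Pplat − PEEP) = 435 / (13.8 − 6) = 435 / 7.8 = 55.769 mL/cmH2O.

55.8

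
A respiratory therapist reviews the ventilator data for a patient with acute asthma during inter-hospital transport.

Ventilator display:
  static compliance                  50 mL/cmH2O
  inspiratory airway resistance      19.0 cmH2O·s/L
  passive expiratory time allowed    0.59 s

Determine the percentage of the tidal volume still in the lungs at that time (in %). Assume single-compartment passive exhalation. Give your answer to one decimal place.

τ = R × C = 19.0 × 50 mL/cmH2O = 19.0 × 0.050 L/cmH2O = 0.95 s.
Passive exhalation: V(t)/V₀ = e^(−t/τ) = e^(−0.59/0.95) = 0.5374.
Fraction remaining = 0.5374 → 53.74%.

53.7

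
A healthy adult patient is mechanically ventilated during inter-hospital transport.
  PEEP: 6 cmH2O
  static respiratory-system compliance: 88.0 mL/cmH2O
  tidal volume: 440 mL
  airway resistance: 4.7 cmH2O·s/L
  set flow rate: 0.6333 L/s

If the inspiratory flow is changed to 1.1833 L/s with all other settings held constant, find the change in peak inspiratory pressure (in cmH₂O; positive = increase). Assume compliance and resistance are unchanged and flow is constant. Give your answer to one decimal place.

PIP = Vt/C + R·V̇ + PEEP (constant-flow equation of motion).
Only the resistive term changes: ΔPIP = R × ΔV̇ = 4.7 × (1.1833 − 0.6333) = 4.7 × 0.55 = 2.585 cmH2O.

2.6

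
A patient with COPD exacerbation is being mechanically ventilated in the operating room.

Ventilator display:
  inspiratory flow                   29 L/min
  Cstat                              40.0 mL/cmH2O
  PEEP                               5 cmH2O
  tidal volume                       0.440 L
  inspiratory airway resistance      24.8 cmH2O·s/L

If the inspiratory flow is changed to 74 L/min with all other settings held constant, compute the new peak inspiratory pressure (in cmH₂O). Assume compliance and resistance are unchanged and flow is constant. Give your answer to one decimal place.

Flow: 29 L/min ÷ 60 = 0.4833 L/s.
New flow: 74 L/min ÷ 60 = 1.2333 L/s.
PIP = Vt/C + R·V̇ + PEEP (constant-flow equation of motion).
Only the resistive term changes: ΔPIP = R × ΔV̇ = 24.8 × (1.2333 − 0.4833) = 24.8 × 0.75 = 18.6 cmH2O.
Original PIP = 440/40.0 + 24.8×0.4833 + 5 = 27.986 cmH2O; new PIP = 27.986 + (18.6) = 46.586 cmH2O.

46.6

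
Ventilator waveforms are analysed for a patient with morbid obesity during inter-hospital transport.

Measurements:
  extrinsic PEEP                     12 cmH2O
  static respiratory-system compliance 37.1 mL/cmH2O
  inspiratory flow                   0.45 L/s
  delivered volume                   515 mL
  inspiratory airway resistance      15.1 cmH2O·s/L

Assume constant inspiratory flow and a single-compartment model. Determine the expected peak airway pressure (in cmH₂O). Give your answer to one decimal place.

32.7

Equation of motion (constant flow): PIP = Vt/C + R·V̇ + PEEP.
PIP = 515/37.1 + 15.1×0.45 + 12 = 13.881 + 6.795 + 12 = 32.676 cmH2O.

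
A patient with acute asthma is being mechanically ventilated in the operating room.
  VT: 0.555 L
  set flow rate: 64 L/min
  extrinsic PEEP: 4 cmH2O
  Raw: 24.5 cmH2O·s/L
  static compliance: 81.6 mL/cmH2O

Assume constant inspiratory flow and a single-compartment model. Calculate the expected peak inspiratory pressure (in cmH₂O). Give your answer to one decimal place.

36.9

Flow: 64 L/min ÷ 60 = 1.0667 L/s.
Equation of motion (constant flow): PIP = Vt/C + R·V̇ + PEEP.
PIP = 555/81.6 + 24.5×1.0667 + 4 = 6.801 + 26.134 + 4 = 36.935 cmH2O.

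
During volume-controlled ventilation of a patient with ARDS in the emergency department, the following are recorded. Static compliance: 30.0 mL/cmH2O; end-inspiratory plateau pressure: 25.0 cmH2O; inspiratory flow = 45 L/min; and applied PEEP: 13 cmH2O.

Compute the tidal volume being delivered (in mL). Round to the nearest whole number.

Vt = Cstat × (Pplat − PEEP) = 30.0 × (25.0 − 13) = 30.0 × 12.0 = 360.0 mL.

360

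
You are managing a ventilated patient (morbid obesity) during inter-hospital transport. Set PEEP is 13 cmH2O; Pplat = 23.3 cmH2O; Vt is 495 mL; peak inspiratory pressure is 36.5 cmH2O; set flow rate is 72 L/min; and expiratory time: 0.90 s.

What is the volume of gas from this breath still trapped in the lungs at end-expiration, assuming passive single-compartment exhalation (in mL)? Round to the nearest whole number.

Flow: 72 L/min ÷ 60 = 1.2 L/s.
R = (PIP − Pplat)/V̇ = (36.5 − 23.3) / 1.2 = 13.2/1.2 = 11.0 cmH2O·s/L.
C = Vt/(Pplat − PEEP) = 495.0 / (23.3 − 13) = 495.0/10.3 = 48.058 mL/cmH2O.
τ = R × C = 11.0 × 0.04806 L/cmH2O = 0.5287 s.
Fraction remaining = e^(−Te/τ) = e^(−0.90/0.5287) = 0.1823.
Trapped volume = 495.0 × 0.1823 = 90.239 mL.

90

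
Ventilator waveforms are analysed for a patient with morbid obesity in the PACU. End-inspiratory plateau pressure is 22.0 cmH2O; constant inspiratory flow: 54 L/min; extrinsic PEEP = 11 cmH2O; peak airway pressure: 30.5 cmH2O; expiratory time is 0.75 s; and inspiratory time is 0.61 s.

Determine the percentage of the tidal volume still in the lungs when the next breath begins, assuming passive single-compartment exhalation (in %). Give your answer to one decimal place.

Flow: 54 L/min ÷ 60 = 0.9 L/s.
Vt = flow × Ti = 0.9 L/s × 0.61 s × 1000 mL/L = 549.0 mL.
R = (PIP − Pplat)/V̇ = (30.5 − 22.0) / 0.9 = 8.5/0.9 = 9.444 cmH2O·s/L.
C = Vt/(Pplat − PEEP) = 549.0 / (22.0 − 11) = 549.0/11.0 = 49.909 mL/cmH2O.
τ = R × C = 9.444 × 0.04991 L/cmH2O = 0.4714 s.
Fraction remaining at end-expiration = e^(−Te/τ) = e^(−0.75/0.4714) = 0.2037 → 20.37%.

20.4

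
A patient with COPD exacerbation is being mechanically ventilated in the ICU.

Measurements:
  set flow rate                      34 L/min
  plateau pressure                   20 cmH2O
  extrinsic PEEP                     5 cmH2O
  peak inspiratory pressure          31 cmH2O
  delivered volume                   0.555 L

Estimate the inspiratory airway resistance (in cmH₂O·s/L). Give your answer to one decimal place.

Flow: 34 L/min ÷ 60 = 0.5667 L/s.
Raw = (PIP − Pplat) / flow = (31 − 20) / 0.5667 = 11.0 / 0.5667 = 19.411 cmH2O·s/L.

19.4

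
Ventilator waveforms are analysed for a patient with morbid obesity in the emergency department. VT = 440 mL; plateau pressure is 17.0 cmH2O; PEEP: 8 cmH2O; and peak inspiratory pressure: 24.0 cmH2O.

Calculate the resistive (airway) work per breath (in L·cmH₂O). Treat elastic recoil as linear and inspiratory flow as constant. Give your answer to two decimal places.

With constant inspiratory flow the resistive pressure is constant at PIP − Pplat = 24.0 − 17.0 = 7.0 cmH2O, so resistive work = 7.0 × 0.440 = 3.08 L·cmH2O.

3.08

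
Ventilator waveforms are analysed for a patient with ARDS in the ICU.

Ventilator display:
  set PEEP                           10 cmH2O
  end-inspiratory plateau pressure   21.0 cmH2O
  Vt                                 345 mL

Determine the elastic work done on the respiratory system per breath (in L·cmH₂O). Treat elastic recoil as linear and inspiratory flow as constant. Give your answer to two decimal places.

Elastic work ≈ ½ × (Pplat − PEEP) × Vt = 0.5 × (21.0 − 10) × 0.345 L = 0.5 × 11.0 × 0.345 = 1.898 L·cmH2O.

1.90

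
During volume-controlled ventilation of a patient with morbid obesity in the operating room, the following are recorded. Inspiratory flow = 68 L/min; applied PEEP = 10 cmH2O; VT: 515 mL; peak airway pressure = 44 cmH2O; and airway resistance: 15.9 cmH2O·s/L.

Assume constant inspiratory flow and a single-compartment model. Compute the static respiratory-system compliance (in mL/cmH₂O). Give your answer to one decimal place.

32.2

Flow: 68 L/min ÷ 60 = 1.1333 L/s.
Equation of motion (constant flow): PIP = Vt/C + R·V̇ + PEEP.
Vt/C = PIP − R·V̇ − PEEP = 44 − 15.9×1.1333 − 10 = 44 − 18.019 − 10 = 15.981 cmH2O.
C = Vt / 15.981 = 515 / 15.981 = 32.226 mL/cmH2O.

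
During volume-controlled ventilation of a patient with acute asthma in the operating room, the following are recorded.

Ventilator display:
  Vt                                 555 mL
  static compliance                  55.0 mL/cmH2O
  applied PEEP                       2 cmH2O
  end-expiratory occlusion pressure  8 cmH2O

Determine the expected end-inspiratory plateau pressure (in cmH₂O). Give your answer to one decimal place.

18.1

End-expiratory occlusion gives total PEEP = 8 cmH2O (intrinsic PEEP = 8 − 2 = 6). Use total PEEP for the elastic gradient.
Pplat = PEEPtotal + Vt / Cstat = 8 + 555 / 55.0 = 8 + 10.091 = 18.091 cmH2O.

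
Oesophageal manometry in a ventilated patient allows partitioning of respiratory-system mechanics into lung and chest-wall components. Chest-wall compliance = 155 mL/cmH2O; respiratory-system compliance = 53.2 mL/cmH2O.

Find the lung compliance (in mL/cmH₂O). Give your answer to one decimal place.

81.0

1/CL = 1/Crs − 1/Ccw.
1/CL = 1/53.2 − 1/155 = 0.01235.
CL = 80.972 mL/cmH2O.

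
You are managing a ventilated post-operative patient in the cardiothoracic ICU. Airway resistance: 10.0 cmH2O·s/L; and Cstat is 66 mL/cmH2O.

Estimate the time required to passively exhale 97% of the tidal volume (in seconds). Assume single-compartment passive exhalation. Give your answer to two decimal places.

τ = R × C = 10.0 × 66 mL/cmH2O = 10.0 × 0.066 L/cmH2O = 0.66 s.
Exhaled fraction f = 1 − e^(−t/τ) → t = −τ·ln(1 − f) = −0.66·ln(0.03) = 2.314 s.

2.31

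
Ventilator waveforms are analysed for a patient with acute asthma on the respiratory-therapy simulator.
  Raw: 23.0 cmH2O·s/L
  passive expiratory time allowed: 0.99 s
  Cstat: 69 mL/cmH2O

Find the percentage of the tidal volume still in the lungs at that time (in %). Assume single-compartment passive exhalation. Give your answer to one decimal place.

τ = R × C = 23.0 × 69 mL/cmH2O = 23.0 × 0.069 L/cmH2O = 1.587 s.
Passive exhalation: V(t)/V₀ = e^(−t/τ) = e^(−0.99/1.587) = 0.5359.
Fraction remaining = 0.5359 → 53.59%.

53.6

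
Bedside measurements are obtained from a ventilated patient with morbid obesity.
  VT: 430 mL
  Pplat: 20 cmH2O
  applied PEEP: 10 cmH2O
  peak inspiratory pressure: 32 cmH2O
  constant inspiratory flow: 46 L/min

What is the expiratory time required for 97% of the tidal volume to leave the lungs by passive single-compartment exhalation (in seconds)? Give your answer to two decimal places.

Flow: 46 L/min ÷ 60 = 0.7667 L/s.
R = (PIP − Pplat)/V̇ = (32 − 20) / 0.7667 = 12.0/0.7667 = 15.651 cmH2O·s/L.
C = Vt/(Pplat − PEEP) = 430.0 / (20 − 10) = 430.0/10.0 = 43.0 mL/cmH2O.
τ = R × C = 15.651 × 0.043 L/cmH2O = 0.673 s.
t = −τ·ln(1 − 0.97) = −0.673·ln(0.03) = 2.36 s.

2.36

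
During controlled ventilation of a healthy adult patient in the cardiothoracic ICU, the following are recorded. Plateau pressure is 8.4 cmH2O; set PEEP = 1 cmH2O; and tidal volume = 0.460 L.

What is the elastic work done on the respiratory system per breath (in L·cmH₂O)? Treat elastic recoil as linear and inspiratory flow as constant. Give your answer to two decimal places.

Elastic work ≈ ½ × (Pplat − PEEP) × Vt = 0.5 × (8.4 − 1) × 0.460 L = 0.5 × 7.4 × 0.460 = 1.702 L·cmH2O.

1.70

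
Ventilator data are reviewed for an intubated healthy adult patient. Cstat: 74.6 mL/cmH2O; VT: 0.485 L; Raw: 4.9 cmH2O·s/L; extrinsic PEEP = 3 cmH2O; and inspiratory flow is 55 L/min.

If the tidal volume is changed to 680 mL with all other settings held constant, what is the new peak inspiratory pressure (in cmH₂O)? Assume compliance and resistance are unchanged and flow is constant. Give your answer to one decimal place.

Flow: 55 L/min ÷ 60 = 0.9167 L/s.
PIP = Vt/C + R·V̇ + PEEP (constant-flow equation of motion).
Only the elastic term changes: ΔPIP = ΔVt / C = (680 − 485) / 74.6 = 2.614 cmH2O.
Original PIP = 485/74.6 + 4.9×0.9167 + 3 = 13.993 cmH2O; new PIP = 13.993 + (2.614) = 16.607 cmH2O.

16.6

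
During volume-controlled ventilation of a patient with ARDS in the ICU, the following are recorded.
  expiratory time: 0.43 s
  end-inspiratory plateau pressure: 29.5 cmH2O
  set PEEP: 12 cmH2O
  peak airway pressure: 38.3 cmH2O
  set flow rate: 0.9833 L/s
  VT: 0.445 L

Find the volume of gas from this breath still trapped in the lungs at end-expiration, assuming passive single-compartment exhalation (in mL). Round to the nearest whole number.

67

R = (PIP − Pplat)/V̇ = (38.3 − 29.5) / 0.9833 = 8.8/0.9833 = 8.949 cmH2O·s/L.
C = Vt/(Pplat − PEEP) = 445.0 / (29.5 − 12) = 445.0/17.5 = 25.429 mL/cmH2O.
τ = R × C = 8.949 × 0.02543 L/cmH2O = 0.2276 s.
Fraction remaining = e^(−Te/τ) = e^(−0.43/0.2276) = 0.1512.
Trapped volume = 445.0 × 0.1512 = 67.284 mL.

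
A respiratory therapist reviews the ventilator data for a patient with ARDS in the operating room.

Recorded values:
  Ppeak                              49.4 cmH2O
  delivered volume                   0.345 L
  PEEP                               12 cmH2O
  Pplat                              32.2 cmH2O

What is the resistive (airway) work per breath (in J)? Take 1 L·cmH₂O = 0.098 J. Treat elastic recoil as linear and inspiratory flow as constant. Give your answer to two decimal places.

With constant inspiratory flow the resistive pressure is constant at PIP − Pplat = 49.4 − 32.2 = 17.2 cmH2O, so resistive work = 17.2 × 0.345 = 5.934 L·cmH2O.
× 0.098 J/(L·cmH2O) → 0.5815 J.

0.58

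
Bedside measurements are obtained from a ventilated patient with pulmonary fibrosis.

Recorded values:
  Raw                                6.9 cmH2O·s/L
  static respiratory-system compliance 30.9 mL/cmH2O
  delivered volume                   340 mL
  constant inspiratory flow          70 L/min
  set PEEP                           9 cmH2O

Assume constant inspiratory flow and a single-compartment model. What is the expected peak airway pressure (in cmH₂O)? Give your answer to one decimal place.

28.1

Flow: 70 L/min ÷ 60 = 1.1667 L/s.
Equation of motion (constant flow): PIP = Vt/C + R·V̇ + PEEP.
PIP = 340/30.9 + 6.9×1.1667 + 9 = 11.003 + 8.05 + 9 = 28.053 cmH2O.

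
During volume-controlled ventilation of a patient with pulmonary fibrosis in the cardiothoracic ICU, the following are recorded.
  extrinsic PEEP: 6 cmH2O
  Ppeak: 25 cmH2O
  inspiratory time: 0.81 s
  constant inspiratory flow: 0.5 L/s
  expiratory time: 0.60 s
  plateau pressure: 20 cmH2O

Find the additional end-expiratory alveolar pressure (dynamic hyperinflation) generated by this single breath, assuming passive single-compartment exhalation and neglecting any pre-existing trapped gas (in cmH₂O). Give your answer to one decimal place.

1.8

Vt = flow × Ti = 0.5 L/s × 0.81 s × 1000 mL/L = 405.0 mL.
R = (PIP − Pplat)/V̇ = (25 − 20) / 0.5 = 5.0/0.5 = 10.0 cmH2O·s/L.
C = Vt/(Pplat − PEEP) = 405.0 / (20 − 6) = 405.0/14.0 = 28.929 mL/cmH2O.
τ = R × C = 10.0 × 0.02893 L/cmH2O = 0.2893 s.
Fraction remaining = e^(−Te/τ) = e^(−0.60/0.2893) = 0.1257; trapped volume = 405.0 × 0.1257 = 50.909 mL.
Additional alveolar pressure from trapping ≈ V_trapped / C = 50.909 / 28.929 = 1.76 cmH2O.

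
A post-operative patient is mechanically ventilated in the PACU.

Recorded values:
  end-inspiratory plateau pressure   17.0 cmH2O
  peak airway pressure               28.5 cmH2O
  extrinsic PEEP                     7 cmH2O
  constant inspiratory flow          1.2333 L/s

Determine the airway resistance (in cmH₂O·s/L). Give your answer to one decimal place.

9.3

Raw = (PIP − Pplat) / flow = (28.5 − 17.0) / 1.2333 = 11.5 / 1.2333 = 9.325 cmH2O·s/L.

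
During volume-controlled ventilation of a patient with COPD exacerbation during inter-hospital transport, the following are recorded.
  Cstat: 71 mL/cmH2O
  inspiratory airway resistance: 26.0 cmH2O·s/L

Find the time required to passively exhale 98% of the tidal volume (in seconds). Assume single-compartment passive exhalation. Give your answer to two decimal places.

7.22

τ = R × C = 26.0 × 71 mL/cmH2O = 26.0 × 0.071 L/cmH2O = 1.846 s.
Exhaled fraction f = 1 − e^(−t/τ) → t = −τ·ln(1 − f) = −1.846·ln(0.02) = 7.222 s.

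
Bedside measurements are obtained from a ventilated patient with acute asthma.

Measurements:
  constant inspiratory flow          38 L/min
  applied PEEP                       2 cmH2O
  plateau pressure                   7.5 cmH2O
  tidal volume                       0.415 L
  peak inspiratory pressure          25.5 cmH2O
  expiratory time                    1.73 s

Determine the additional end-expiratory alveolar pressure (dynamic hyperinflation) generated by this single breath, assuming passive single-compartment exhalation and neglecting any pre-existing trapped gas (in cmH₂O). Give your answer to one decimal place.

Flow: 38 L/min ÷ 60 = 0.6333 L/s.
R = (PIP − Pplat)/V̇ = (25.5 − 7.5) / 0.6333 = 18.0/0.6333 = 28.423 cmH2O·s/L.
C = Vt/(Pplat − PEEP) = 415.0 / (7.5 − 2) = 415.0/5.5 = 75.455 mL/cmH2O.
τ = R × C = 28.423 × 0.07546 L/cmH2O = 2.145 s.
Fraction remaining = e^(−Te/τ) = e^(−1.73/2.145) = 0.4464; trapped volume = 415.0 × 0.4464 = 185.26 mL.
Additional alveolar pressure from trapping ≈ V_trapped / C = 185.26 / 75.455 = 2.455 cmH2O.

2.5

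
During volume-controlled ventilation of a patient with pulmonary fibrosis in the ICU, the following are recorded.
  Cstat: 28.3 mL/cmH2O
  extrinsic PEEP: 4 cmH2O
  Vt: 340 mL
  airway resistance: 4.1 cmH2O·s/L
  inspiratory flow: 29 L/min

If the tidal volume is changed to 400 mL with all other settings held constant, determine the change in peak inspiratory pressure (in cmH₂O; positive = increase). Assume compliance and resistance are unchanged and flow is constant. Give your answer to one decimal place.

PIP = Vt/C + R·V̇ + PEEP (constant-flow equation of motion).
Only the elastic term changes: ΔPIP = ΔVt / C = (400 − 340) / 28.3 = 2.12 cmH2O.

2.1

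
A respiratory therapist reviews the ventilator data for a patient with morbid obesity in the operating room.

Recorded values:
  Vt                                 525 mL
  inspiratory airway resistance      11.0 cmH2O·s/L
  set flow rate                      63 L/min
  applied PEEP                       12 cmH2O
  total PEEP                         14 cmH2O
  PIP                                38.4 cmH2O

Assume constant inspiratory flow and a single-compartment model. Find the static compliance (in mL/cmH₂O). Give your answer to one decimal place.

40.9

Flow: 63 L/min ÷ 60 = 1.05 L/s.
Total PEEP = 14 cmH2O (set 12 + intrinsic 2); this is the baseline alveolar pressure.
Equation of motion (constant flow): PIP = Vt/C + R·V̇ + PEEP.
Vt/C = PIP − R·V̇ − PEEP = 38.4 − 11.0×1.05 − 14 = 38.4 − 11.55 − 14 = 12.85 cmH2O.
C = Vt / 12.85 = 525 / 12.85 = 40.856 mL/cmH2O.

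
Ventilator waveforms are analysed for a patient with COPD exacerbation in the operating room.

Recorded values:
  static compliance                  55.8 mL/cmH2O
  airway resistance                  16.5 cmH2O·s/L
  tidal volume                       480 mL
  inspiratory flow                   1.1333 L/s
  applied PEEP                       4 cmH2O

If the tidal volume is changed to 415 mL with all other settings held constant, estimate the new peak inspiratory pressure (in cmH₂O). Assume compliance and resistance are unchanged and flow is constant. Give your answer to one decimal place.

PIP = Vt/C + R·V̇ + PEEP (constant-flow equation of motion).
Only the elastic term changes: ΔPIP = ΔVt / C = (415 − 480) / 55.8 = -1.165 cmH2O.
Original PIP = 480/55.8 + 16.5×1.1333 + 4 = 31.302 cmH2O; new PIP = 31.302 + (-1.165) = 30.137 cmH2O.

30.1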